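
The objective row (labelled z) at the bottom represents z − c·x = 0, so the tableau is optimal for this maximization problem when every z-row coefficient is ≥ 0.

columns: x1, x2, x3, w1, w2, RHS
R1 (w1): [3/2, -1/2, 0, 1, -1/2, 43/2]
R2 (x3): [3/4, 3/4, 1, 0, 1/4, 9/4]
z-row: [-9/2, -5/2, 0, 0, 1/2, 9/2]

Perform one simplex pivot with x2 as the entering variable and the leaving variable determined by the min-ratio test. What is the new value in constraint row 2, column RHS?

Ratio test on column x2 — row 1: entry -1/2 ≤ 0; row 2: (9/4)/(3/4) = 3. Minimum is 3 at row 2 (x3 leaves); pivot element 3/4.
Divide row 2 by 3/4; eliminate column x2 from the other rows.
In the new row 2, the RHS entry is the old entry divided by the pivot: (9/4)/(3/4) = 3.

3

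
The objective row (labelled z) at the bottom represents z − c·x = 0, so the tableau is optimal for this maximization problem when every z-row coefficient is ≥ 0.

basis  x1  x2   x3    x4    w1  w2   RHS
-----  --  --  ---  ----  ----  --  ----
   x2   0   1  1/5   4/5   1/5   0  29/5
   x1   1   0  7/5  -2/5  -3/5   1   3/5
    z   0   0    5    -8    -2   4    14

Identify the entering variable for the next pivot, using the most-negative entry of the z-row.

x4

Negative z-row entries: x4: -8, w1: -2.
The most negative is -8 in column x4, so x4 enters.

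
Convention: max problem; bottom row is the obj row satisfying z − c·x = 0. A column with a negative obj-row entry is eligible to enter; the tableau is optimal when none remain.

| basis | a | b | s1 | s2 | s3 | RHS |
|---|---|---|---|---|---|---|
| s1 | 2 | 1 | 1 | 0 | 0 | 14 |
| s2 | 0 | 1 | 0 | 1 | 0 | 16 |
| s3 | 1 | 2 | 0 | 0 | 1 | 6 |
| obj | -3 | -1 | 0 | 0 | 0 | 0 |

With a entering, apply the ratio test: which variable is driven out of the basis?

Column a entries and ratios — s1: 14/2 = 7; s2: 0 ≤ 0, skip; s3: 6/1 = 6.
Smallest ratio is 6 in the row of s3, so s3 leaves.

s3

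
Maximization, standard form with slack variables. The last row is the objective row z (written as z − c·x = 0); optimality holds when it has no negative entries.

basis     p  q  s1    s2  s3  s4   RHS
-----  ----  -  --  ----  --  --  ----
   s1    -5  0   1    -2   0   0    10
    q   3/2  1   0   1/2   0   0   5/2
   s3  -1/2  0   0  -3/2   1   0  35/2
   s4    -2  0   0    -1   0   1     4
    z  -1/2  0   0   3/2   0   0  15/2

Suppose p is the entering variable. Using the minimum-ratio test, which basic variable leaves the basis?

Column p entries and ratios — s1: -5 ≤ 0, skip; q: (5/2)/(3/2) = 5/3; s3: -1/2 ≤ 0, skip; s4: -2 ≤ 0, skip.
Smallest ratio is 5/3 in the row of q, so q leaves.

q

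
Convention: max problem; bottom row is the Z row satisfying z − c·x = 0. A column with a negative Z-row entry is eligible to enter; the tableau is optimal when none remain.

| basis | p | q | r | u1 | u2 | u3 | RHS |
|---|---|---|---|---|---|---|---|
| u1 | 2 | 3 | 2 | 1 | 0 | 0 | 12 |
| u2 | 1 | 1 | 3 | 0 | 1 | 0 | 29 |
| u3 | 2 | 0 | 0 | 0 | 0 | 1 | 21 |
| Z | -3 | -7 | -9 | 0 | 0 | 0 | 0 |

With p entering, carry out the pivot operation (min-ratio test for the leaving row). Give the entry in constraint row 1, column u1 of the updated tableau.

Ratio test on column p — row 1: 12/2 = 6; row 2: 29/1 = 29; row 3: 21/2 = 21/2. Minimum is 6 at row 1 (u1 leaves); pivot element 2.
Divide row 1 by 2; eliminate column p from the other rows.
In the new row 1, the u1 entry is the old entry divided by the pivot: 1/2 = 1/2.

1/2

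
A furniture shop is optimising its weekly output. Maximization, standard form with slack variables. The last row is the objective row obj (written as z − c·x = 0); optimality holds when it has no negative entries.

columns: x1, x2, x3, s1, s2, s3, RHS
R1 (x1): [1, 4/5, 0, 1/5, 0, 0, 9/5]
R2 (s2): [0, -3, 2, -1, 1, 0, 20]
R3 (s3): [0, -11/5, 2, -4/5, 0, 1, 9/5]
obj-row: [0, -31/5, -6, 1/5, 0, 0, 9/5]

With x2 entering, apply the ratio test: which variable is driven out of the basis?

x1

Column x2 entries and ratios — x1: (9/5)/(4/5) = 9/4; s2: -3 ≤ 0, skip; s3: -11/5 ≤ 0, skip.
Smallest ratio is 9/4 in the row of x1, so x1 leaves.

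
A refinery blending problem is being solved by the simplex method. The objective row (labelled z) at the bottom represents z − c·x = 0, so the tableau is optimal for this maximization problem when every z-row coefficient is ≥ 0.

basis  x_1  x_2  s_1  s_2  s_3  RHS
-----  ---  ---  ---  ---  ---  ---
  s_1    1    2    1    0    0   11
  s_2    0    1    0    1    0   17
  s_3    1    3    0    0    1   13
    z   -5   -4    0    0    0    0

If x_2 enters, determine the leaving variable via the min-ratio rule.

Column x_2 entries and ratios — s_1: 11/2 = 11/2; s_2: 17/1 = 17; s_3: 13/3 = 13/3.
Smallest ratio is 13/3 in the row of s_3, so s_3 leaves.

s_3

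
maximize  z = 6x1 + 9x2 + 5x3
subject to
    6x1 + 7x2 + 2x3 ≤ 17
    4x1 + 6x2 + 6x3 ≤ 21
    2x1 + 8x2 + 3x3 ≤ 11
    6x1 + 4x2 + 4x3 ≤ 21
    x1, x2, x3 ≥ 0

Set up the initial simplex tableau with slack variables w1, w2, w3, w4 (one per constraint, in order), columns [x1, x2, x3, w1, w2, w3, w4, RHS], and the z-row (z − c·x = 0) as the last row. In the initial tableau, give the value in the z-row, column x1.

The z-row carries the negated objective coefficients: the x1 entry is -6.

-6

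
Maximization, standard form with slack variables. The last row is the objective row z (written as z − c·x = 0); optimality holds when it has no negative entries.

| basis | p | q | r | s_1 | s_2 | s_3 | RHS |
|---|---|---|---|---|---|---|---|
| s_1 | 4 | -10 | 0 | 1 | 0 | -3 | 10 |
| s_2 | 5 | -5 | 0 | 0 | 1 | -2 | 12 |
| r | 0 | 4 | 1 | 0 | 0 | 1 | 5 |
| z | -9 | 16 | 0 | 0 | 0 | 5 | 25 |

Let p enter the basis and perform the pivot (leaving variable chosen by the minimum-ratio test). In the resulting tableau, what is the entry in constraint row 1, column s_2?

-4/5

Ratio test on column p — row 1: 10/4 = 5/2; row 2: 12/5 = 12/5; row 3: entry 0 ≤ 0. Minimum is 12/5 at row 2 (s_2 leaves); pivot element 5.
Divide row 2 by 5; eliminate column p from the other rows.
Row 1 update in column s_2: 0 − 4·(1/5) = -4/5.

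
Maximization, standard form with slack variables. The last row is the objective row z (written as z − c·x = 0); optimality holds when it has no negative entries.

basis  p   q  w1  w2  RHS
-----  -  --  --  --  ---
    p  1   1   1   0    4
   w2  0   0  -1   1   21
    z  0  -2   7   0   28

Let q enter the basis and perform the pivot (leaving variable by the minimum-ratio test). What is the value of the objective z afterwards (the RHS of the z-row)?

Ratio test on column q — row 1: 4/1 = 4; row 2: entry 0 ≤ 0. Minimum is 4 at row 1 (p leaves); pivot element 1.
Pivot on row 1; the z-row RHS becomes 28 − (-2)·4 = 36.

36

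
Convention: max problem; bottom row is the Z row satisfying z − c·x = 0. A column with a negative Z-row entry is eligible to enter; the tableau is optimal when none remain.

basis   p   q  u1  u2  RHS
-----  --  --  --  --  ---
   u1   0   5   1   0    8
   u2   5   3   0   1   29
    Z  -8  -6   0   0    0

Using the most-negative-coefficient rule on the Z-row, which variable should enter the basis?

Negative Z-row entries: p: -8, q: -6.
The most negative is -8 in column p, so p enters.

p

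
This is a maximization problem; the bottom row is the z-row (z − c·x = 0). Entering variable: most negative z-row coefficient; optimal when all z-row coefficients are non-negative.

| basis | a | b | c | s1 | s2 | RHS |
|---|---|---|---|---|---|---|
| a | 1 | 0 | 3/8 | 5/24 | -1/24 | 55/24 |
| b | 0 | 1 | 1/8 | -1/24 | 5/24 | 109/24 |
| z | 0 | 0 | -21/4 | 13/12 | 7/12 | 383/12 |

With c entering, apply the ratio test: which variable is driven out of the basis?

Column c entries and ratios — a: (55/24)/(3/8) = 55/9; b: (109/24)/(1/8) = 109/3.
Smallest ratio is 55/9 in the row of a, so a leaves.

a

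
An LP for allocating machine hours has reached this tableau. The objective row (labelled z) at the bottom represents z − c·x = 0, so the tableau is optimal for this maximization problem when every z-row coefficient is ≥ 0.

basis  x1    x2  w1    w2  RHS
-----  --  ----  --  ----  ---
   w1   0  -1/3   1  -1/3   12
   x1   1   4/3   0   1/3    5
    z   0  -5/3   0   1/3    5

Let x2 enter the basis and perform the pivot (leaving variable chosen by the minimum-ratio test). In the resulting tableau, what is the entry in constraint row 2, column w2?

Ratio test on column x2 — row 1: entry -1/3 ≤ 0; row 2: 5/(4/3) = 15/4. Minimum is 15/4 at row 2 (x1 leaves); pivot element 4/3.
Divide row 2 by 4/3; eliminate column x2 from the other rows.
In the new row 2, the w2 entry is the old entry divided by the pivot: (1/3)/(4/3) = 1/4.

1/4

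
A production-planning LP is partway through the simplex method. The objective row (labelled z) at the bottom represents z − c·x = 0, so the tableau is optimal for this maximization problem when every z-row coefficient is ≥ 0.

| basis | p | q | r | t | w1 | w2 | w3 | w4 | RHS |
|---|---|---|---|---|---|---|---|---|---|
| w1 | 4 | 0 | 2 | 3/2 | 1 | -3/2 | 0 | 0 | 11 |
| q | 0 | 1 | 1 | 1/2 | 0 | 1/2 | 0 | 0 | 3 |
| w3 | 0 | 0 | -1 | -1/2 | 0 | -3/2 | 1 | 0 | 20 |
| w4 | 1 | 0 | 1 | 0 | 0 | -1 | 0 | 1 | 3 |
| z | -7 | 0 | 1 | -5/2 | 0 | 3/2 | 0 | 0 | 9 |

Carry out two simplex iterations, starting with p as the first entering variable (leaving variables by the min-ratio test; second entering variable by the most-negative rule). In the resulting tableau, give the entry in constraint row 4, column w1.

Ratio test on column p — row 1: 11/4 = 11/4; row 2: entry 0 ≤ 0; row 3: entry 0 ≤ 0; row 4: 3/1 = 3. Minimum is 11/4 at row 1 (w1 leaves); pivot element 4.
Divide row 1 by 4; eliminate column p from the other rows.
Second iteration: most negative z-row entry is -9/8 in column w2, so w2 enters.
Ratio test on column w2 — row 1: entry -3/8 ≤ 0; row 2: 3/(1/2) = 6; row 3: entry -3/2 ≤ 0; row 4: entry -5/8 ≤ 0. Minimum is 6 at row 2 (q leaves); pivot element 1/2.
Divide row 2 by 1/2; eliminate column w2 from the other rows.
After both pivots, the entry at constraint row 4, column w1 is -1/4.

-1/4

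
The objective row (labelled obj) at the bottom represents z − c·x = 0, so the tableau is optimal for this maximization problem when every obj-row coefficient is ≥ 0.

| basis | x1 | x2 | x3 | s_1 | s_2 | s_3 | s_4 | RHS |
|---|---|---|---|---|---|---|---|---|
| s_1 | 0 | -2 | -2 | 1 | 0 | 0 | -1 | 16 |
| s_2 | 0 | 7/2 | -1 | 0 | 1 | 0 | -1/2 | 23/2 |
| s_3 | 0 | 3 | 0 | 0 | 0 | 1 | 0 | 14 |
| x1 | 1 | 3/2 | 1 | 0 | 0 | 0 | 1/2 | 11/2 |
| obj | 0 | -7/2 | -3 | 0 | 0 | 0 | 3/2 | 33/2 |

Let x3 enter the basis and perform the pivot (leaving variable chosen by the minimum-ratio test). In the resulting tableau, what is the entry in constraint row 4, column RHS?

Ratio test on column x3 — row 1: entry -2 ≤ 0; row 2: entry -1 ≤ 0; row 3: entry 0 ≤ 0; row 4: (11/2)/1 = 11/2. Minimum is 11/2 at row 4 (x1 leaves); pivot element 1.
Divide row 4 by 1; eliminate column x3 from the other rows.
In the new row 4, the RHS entry is the old entry divided by the pivot: (11/2)/1 = 11/2.

11/2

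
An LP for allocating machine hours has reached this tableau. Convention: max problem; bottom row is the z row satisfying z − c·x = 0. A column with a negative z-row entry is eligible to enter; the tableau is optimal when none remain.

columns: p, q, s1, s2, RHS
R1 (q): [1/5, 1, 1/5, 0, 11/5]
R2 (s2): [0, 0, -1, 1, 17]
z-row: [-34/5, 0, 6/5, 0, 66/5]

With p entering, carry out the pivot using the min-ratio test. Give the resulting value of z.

88

Ratio test on column p — row 1: (11/5)/(1/5) = 11; row 2: entry 0 ≤ 0. Minimum is 11 at row 1 (q leaves); pivot element 1/5.
Pivot on row 1; the z-row RHS becomes 66/5 − (-34/5)·11 = 88.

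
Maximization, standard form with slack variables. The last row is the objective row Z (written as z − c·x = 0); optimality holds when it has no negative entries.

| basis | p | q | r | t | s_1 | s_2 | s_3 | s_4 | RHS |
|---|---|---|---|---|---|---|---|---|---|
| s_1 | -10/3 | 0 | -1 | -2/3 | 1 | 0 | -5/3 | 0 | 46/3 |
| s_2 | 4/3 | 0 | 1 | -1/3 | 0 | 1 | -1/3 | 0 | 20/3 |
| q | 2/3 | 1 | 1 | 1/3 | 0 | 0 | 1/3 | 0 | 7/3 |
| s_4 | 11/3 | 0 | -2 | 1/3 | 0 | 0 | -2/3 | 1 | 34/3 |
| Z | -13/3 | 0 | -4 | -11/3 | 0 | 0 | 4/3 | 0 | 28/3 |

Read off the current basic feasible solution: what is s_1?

s_1 is basic (row 1); its value is the RHS of that row, 46/3.

46/3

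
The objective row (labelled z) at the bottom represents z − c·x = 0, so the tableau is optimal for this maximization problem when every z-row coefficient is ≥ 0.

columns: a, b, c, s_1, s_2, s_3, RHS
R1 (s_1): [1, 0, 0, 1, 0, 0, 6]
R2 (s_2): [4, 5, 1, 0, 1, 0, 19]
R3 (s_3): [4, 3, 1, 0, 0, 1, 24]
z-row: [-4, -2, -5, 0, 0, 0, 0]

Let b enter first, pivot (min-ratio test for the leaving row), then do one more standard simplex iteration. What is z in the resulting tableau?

Ratio test on column b — row 1: entry 0 ≤ 0; row 2: 19/5 = 19/5; row 3: 24/3 = 8. Minimum is 19/5 at row 2 (s_2 leaves); pivot element 5.
Pivot on row 2; the z-row RHS becomes 0 − (-2)·(19/5) = 38/5.
Next entering variable (most negative z-row entry -23/5): c.
Ratio test on column c — row 1: entry 0 ≤ 0; row 2: (19/5)/(1/5) = 19; row 3: (63/5)/(2/5) = 63/2. Minimum is 19 at row 2 (b leaves); pivot element 1/5.
After the second pivot the z-row RHS is 38/5 − (-23/5)·19 = 95.

95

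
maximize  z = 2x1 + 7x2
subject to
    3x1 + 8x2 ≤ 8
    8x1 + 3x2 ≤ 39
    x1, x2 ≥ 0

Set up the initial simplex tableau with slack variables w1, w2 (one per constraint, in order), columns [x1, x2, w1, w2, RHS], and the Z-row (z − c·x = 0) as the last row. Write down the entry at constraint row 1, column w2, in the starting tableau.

0

Slack w2 belongs to constraint 2; its column is the unit vector e_2, so the entry in row 1 is 0.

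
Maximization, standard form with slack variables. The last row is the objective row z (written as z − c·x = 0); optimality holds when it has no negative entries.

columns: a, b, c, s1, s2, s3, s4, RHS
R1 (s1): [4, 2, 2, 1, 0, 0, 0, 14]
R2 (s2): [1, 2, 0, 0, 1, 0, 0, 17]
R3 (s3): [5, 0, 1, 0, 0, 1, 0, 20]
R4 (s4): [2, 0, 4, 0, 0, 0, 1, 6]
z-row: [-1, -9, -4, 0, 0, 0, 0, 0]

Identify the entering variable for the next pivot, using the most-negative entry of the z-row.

Negative z-row entries: a: -1, b: -9, c: -4.
The most negative is -9 in column b, so b enters.

b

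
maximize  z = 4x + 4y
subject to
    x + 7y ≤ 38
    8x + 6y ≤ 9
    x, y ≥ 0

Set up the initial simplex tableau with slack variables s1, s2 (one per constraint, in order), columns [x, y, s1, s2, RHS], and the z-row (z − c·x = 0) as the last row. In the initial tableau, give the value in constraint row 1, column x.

1

Constraint 1 has coefficient 1 on x.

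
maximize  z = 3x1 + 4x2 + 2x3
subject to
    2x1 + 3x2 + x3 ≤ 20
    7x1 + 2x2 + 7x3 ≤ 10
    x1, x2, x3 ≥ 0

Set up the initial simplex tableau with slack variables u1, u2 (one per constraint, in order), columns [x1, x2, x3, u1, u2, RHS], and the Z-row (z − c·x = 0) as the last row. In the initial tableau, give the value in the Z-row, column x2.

-4

The Z-row carries the negated objective coefficients: the x2 entry is -4.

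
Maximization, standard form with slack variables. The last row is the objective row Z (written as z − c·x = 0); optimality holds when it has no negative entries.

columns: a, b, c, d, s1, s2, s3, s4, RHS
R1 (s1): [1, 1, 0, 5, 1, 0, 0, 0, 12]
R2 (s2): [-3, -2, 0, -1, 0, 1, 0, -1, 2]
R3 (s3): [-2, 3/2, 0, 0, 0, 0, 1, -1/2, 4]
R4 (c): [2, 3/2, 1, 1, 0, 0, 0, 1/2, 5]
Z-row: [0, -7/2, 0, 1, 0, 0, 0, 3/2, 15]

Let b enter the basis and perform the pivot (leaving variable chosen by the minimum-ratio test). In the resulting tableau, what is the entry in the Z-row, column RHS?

Ratio test on column b — row 1: 12/1 = 12; row 2: entry -2 ≤ 0; row 3: 4/(3/2) = 8/3; row 4: 5/(3/2) = 10/3. Minimum is 8/3 at row 3 (s3 leaves); pivot element 3/2.
Divide row 3 by 3/2; eliminate column b from the other rows.
Z-row update in column RHS: 15 − (-7/2)·(8/3) = 73/3.

73/3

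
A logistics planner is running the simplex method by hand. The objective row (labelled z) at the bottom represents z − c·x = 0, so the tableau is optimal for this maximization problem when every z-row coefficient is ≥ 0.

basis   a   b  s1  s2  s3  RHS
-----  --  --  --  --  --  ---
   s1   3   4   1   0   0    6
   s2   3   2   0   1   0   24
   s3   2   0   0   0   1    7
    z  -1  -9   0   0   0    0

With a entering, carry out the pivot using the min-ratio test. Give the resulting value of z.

2

Ratio test on column a — row 1: 6/3 = 2; row 2: 24/3 = 8; row 3: 7/2 = 7/2. Minimum is 2 at row 1 (s1 leaves); pivot element 3.
Pivot on row 1; the z-row RHS becomes 0 − (-1)·2 = 2.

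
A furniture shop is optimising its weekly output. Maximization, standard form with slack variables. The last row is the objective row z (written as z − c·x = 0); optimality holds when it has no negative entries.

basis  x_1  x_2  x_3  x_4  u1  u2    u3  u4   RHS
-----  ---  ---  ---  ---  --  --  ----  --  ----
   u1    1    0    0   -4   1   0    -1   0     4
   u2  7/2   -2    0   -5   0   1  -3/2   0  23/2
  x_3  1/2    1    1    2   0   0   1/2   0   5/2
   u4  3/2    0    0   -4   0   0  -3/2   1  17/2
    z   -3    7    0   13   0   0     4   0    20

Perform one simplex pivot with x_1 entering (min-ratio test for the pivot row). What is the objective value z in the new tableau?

Ratio test on column x_1 — row 1: 4/1 = 4; row 2: (23/2)/(7/2) = 23/7; row 3: (5/2)/(1/2) = 5; row 4: (17/2)/(3/2) = 17/3. Minimum is 23/7 at row 2 (u2 leaves); pivot element 7/2.
Pivot on row 2; the z-row RHS becomes 20 − (-3)·(23/7) = 209/7.

209/7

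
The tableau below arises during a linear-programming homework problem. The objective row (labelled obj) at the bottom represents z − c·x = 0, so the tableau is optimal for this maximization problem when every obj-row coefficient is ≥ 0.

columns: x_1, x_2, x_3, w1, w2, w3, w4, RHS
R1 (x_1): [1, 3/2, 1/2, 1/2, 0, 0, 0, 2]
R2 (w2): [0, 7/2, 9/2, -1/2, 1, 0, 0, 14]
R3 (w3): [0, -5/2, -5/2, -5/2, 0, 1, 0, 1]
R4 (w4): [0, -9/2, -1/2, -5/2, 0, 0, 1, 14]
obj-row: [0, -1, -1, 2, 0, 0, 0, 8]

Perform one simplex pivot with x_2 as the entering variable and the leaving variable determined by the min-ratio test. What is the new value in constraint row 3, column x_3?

Ratio test on column x_2 — row 1: 2/(3/2) = 4/3; row 2: 14/(7/2) = 4; row 3: entry -5/2 ≤ 0; row 4: entry -9/2 ≤ 0. Minimum is 4/3 at row 1 (x_1 leaves); pivot element 3/2.
Divide row 1 by 3/2; eliminate column x_2 from the other rows.
Row 3 update in column x_3: -5/2 − (-5/2)·(1/3) = -5/3.

-5/3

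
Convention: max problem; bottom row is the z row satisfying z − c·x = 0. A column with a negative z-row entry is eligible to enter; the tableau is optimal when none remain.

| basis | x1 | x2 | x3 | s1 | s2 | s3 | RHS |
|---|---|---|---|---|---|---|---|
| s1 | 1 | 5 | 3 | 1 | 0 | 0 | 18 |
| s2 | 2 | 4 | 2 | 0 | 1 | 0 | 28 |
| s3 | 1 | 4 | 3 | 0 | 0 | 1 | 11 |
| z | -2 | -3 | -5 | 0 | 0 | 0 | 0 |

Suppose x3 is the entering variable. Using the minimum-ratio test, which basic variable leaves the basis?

Column x3 entries and ratios — s1: 18/3 = 6; s2: 28/2 = 14; s3: 11/3 = 11/3.
Smallest ratio is 11/3 in the row of s3, so s3 leaves.

s3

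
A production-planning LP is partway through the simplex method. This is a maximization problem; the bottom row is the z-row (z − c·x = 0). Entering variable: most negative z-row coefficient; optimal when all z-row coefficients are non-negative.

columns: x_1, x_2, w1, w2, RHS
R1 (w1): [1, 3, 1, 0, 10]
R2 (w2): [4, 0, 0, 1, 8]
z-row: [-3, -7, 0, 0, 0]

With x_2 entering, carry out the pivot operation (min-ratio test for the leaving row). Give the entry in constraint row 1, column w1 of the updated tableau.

Ratio test on column x_2 — row 1: 10/3 = 10/3; row 2: entry 0 ≤ 0. Minimum is 10/3 at row 1 (w1 leaves); pivot element 3.
Divide row 1 by 3; eliminate column x_2 from the other rows.
In the new row 1, the w1 entry is the old entry divided by the pivot: 1/3 = 1/3.

1/3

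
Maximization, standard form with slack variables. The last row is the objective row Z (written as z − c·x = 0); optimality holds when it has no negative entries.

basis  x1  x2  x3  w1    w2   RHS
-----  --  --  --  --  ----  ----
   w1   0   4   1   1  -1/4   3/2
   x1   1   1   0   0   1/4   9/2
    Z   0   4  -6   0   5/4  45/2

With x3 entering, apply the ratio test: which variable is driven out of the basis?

Column x3 entries and ratios — w1: (3/2)/1 = 3/2; x1: 0 ≤ 0, skip.
Smallest ratio is 3/2 in the row of w1, so w1 leaves.

w1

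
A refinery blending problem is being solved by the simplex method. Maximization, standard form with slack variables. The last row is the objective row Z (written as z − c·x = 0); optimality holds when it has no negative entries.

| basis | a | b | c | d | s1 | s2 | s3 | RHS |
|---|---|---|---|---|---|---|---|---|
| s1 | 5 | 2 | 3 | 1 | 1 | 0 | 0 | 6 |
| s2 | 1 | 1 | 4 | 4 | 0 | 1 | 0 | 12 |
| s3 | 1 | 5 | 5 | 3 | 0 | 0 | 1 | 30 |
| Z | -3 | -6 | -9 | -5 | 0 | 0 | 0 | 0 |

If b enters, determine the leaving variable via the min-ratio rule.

Column b entries and ratios — s1: 6/2 = 3; s2: 12/1 = 12; s3: 30/5 = 6.
Smallest ratio is 3 in the row of s1, so s1 leaves.

s1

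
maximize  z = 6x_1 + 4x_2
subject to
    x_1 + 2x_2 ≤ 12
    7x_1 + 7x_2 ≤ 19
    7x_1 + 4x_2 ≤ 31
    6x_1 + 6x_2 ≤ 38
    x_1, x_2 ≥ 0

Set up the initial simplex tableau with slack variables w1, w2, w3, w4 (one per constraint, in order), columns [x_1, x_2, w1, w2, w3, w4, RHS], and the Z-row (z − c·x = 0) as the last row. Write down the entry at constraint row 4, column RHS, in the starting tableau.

The RHS of constraint 4 is b_4 = 38.

38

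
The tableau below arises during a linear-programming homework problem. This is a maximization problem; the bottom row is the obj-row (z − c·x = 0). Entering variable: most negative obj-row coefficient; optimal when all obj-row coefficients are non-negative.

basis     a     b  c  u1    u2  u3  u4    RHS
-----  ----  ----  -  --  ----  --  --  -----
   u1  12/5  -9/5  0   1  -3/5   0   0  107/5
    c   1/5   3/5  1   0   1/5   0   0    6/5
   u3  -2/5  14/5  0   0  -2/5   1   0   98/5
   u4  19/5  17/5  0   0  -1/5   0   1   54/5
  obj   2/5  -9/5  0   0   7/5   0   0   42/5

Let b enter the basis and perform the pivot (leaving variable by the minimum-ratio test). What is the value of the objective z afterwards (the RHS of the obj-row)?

12

Ratio test on column b — row 1: entry -9/5 ≤ 0; row 2: (6/5)/(3/5) = 2; row 3: (98/5)/(14/5) = 7; row 4: (54/5)/(17/5) = 54/17. Minimum is 2 at row 2 (c leaves); pivot element 3/5.
Pivot on row 2; the obj-row RHS becomes 42/5 − (-9/5)·2 = 12.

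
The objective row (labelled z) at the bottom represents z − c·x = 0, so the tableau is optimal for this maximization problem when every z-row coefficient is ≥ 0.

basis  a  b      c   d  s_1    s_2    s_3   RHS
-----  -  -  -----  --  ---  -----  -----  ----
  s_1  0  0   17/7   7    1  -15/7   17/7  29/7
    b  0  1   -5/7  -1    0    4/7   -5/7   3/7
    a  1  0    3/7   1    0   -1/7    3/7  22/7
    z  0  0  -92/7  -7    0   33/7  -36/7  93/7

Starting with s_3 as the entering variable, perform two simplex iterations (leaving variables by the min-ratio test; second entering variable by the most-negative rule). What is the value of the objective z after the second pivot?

607/17

Ratio test on column s_3 — row 1: (29/7)/(17/7) = 29/17; row 2: entry -5/7 ≤ 0; row 3: (22/7)/(3/7) = 22/3. Minimum is 29/17 at row 1 (s_1 leaves); pivot element 17/7.
Pivot on row 1; the z-row RHS becomes 93/7 − (-36/7)·(29/17) = 375/17.
Next entering variable (most negative z-row entry -8): c.
Ratio test on column c — row 1: (29/17)/1 = 29/17; row 2: entry 0 ≤ 0; row 3: entry 0 ≤ 0. Minimum is 29/17 at row 1 (s_3 leaves); pivot element 1.
After the second pivot the z-row RHS is 375/17 − (-8)·(29/17) = 607/17.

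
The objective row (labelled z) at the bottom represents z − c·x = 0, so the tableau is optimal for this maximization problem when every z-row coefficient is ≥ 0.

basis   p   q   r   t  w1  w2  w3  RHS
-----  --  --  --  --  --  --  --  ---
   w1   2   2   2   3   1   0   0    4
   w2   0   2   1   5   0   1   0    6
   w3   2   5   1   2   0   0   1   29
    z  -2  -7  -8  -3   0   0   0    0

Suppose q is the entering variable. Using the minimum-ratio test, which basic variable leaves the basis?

Column q entries and ratios — w1: 4/2 = 2; w2: 6/2 = 3; w3: 29/5 = 29/5.
Smallest ratio is 2 in the row of w1, so w1 leaves.

w1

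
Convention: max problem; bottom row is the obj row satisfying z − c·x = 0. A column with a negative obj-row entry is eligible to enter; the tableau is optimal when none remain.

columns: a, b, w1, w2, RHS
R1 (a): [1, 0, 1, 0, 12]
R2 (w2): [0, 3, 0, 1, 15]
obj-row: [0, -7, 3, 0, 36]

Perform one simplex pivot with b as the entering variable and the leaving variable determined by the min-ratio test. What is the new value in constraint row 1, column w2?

Ratio test on column b — row 1: entry 0 ≤ 0; row 2: 15/3 = 5. Minimum is 5 at row 2 (w2 leaves); pivot element 3.
Divide row 2 by 3; eliminate column b from the other rows.
Row 1 update in column w2: 0 − 0·(1/3) = 0.

0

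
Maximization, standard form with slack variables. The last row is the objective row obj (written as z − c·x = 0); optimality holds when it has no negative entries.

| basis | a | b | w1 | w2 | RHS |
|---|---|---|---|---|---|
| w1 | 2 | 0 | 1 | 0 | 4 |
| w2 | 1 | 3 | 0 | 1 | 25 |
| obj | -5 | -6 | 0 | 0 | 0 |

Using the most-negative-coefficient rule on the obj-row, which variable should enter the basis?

Negative obj-row entries: a: -5, b: -6.
The most negative is -6 in column b, so b enters.

b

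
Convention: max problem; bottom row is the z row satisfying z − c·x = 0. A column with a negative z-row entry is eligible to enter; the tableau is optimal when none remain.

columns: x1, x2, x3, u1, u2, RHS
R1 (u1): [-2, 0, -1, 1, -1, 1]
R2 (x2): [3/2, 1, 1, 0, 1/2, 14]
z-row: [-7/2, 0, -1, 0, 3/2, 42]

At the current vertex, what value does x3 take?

0

x3 is not in the basis, so in the current basic feasible solution x3 = 0.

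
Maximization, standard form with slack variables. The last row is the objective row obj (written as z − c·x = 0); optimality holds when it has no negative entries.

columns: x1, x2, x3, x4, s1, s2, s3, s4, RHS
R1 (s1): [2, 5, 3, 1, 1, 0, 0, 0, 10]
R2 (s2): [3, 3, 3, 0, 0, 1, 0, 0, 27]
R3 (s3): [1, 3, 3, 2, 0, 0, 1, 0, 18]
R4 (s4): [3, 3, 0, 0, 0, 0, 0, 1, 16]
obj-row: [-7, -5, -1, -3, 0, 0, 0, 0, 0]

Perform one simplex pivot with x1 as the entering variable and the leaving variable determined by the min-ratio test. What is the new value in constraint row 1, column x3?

Ratio test on column x1 — row 1: 10/2 = 5; row 2: 27/3 = 9; row 3: 18/1 = 18; row 4: 16/3 = 16/3. Minimum is 5 at row 1 (s1 leaves); pivot element 2.
Divide row 1 by 2; eliminate column x1 from the other rows.
In the new row 1, the x3 entry is the old entry divided by the pivot: 3/2 = 3/2.

3/2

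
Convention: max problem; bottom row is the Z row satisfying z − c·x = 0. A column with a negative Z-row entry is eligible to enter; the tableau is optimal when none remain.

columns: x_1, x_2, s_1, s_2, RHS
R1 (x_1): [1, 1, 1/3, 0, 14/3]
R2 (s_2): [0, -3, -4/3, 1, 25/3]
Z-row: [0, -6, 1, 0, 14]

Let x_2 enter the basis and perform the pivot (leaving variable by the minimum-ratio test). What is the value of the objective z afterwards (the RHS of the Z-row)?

Ratio test on column x_2 — row 1: (14/3)/1 = 14/3; row 2: entry -3 ≤ 0. Minimum is 14/3 at row 1 (x_1 leaves); pivot element 1.
Pivot on row 1; the Z-row RHS becomes 14 − (-6)·(14/3) = 42.

42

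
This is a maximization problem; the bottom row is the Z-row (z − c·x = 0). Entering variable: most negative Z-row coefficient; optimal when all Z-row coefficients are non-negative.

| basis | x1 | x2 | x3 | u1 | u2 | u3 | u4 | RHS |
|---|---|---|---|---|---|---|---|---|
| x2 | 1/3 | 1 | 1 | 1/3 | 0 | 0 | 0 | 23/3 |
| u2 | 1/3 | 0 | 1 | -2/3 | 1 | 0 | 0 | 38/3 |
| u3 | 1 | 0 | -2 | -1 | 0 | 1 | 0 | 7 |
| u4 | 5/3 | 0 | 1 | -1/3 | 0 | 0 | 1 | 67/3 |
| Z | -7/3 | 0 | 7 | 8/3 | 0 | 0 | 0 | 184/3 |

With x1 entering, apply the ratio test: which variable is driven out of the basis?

Column x1 entries and ratios — x2: (23/3)/(1/3) = 23; u2: (38/3)/(1/3) = 38; u3: 7/1 = 7; u4: (67/3)/(5/3) = 67/5.
Smallest ratio is 7 in the row of u3, so u3 leaves.

u3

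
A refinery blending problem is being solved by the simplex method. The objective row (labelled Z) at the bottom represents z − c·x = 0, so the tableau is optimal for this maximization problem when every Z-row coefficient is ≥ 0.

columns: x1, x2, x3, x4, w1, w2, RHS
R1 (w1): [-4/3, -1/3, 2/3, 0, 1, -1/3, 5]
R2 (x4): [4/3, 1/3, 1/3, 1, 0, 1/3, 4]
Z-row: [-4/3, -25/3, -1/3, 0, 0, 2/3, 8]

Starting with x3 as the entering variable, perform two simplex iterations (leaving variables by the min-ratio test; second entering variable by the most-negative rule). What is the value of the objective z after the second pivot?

36

Ratio test on column x3 — row 1: 5/(2/3) = 15/2; row 2: 4/(1/3) = 12. Minimum is 15/2 at row 1 (w1 leaves); pivot element 2/3.
Pivot on row 1; the Z-row RHS becomes 8 − (-1/3)·(15/2) = 21/2.
Next entering variable (most negative Z-row entry -17/2): x2.
Ratio test on column x2 — row 1: entry -1/2 ≤ 0; row 2: (3/2)/(1/2) = 3. Minimum is 3 at row 2 (x4 leaves); pivot element 1/2.
After the second pivot the Z-row RHS is 21/2 − (-17/2)·3 = 36.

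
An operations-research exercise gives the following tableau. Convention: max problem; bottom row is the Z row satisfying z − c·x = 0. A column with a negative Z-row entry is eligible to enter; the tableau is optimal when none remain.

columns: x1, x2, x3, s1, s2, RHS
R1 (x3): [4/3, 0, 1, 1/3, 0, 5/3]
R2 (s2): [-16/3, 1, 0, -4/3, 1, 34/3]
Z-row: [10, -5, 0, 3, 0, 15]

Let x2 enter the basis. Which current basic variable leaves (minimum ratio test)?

s2

Column x2 entries and ratios — x3: 0 ≤ 0, skip; s2: (34/3)/1 = 34/3.
Smallest ratio is 34/3 in the row of s2, so s2 leaves.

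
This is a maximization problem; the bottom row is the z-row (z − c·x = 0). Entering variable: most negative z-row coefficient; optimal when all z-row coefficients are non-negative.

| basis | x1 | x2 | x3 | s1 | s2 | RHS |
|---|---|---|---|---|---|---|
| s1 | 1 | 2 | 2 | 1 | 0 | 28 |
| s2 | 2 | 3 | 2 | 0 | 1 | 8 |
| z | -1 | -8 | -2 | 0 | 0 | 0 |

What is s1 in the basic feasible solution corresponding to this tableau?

28

s1 is basic (row 1); its value is the RHS of that row, 28.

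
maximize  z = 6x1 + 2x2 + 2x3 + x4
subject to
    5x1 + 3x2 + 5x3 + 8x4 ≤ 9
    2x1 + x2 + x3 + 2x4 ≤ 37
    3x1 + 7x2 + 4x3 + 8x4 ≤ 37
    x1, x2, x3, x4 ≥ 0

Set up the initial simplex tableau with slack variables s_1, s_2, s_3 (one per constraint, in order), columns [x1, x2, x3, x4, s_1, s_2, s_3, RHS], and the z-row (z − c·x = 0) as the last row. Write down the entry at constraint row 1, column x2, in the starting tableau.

Constraint 1 has coefficient 3 on x2.

3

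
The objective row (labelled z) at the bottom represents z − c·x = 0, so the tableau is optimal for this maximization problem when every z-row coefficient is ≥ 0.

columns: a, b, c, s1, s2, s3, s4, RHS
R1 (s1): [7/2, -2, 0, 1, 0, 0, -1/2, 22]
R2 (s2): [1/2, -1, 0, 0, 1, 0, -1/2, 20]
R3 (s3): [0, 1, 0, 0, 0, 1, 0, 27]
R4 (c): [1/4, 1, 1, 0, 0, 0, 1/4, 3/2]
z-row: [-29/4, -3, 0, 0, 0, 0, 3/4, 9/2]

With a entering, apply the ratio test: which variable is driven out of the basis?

c

Column a entries and ratios — s1: 22/(7/2) = 44/7; s2: 20/(1/2) = 40; s3: 0 ≤ 0, skip; c: (3/2)/(1/4) = 6.
Smallest ratio is 6 in the row of c, so c leaves.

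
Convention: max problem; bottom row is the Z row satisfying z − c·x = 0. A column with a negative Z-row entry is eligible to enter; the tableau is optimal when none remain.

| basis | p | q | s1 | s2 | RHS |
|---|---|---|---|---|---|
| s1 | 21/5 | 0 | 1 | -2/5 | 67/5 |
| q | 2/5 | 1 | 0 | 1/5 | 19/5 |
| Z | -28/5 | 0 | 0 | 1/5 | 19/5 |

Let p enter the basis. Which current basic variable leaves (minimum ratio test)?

s1

Column p entries and ratios — s1: (67/5)/(21/5) = 67/21; q: (19/5)/(2/5) = 19/2.
Smallest ratio is 67/21 in the row of s1, so s1 leaves.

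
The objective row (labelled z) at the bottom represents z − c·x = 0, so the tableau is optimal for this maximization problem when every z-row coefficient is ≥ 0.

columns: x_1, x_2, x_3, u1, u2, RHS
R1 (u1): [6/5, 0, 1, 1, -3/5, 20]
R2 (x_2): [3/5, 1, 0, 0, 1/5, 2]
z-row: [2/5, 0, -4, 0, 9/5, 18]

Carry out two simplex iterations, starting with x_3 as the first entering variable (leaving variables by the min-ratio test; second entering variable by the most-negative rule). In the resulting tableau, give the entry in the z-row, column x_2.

Ratio test on column x_3 — row 1: 20/1 = 20; row 2: entry 0 ≤ 0. Minimum is 20 at row 1 (u1 leaves); pivot element 1.
Divide row 1 by 1; eliminate column x_3 from the other rows.
Second iteration: most negative z-row entry is -3/5 in column u2, so u2 enters.
Ratio test on column u2 — row 1: entry -3/5 ≤ 0; row 2: 2/(1/5) = 10. Minimum is 10 at row 2 (x_2 leaves); pivot element 1/5.
Divide row 2 by 1/5; eliminate column u2 from the other rows.
After both pivots, the entry at the z-row, column x_2 is 3.

3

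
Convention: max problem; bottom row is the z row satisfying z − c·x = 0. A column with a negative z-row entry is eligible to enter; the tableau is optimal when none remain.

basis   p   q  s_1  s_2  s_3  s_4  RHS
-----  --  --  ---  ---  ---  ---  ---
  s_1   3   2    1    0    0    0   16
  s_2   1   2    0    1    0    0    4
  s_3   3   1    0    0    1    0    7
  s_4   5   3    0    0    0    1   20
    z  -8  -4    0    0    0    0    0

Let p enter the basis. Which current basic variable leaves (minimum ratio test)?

Column p entries and ratios — s_1: 16/3 = 16/3; s_2: 4/1 = 4; s_3: 7/3 = 7/3; s_4: 20/5 = 4.
Smallest ratio is 7/3 in the row of s_3, so s_3 leaves.

s_3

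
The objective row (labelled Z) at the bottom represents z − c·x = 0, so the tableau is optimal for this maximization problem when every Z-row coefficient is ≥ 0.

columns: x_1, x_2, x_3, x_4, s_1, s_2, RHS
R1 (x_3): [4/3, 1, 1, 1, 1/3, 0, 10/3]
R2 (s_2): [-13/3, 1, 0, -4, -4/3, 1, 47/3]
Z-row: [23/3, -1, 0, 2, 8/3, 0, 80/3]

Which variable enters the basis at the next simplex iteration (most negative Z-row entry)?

x_2

Negative Z-row entries: x_2: -1.
The most negative is -1 in column x_2, so x_2 enters.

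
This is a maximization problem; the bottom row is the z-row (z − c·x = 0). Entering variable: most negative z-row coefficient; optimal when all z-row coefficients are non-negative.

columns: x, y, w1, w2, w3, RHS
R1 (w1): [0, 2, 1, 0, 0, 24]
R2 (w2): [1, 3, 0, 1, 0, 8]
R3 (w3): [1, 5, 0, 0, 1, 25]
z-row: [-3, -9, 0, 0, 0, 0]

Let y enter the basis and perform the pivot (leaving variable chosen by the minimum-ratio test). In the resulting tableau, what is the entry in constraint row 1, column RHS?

Ratio test on column y — row 1: 24/2 = 12; row 2: 8/3 = 8/3; row 3: 25/5 = 5. Minimum is 8/3 at row 2 (w2 leaves); pivot element 3.
Divide row 2 by 3; eliminate column y from the other rows.
Row 1 update in column RHS: 24 − 2·(8/3) = 56/3.

56/3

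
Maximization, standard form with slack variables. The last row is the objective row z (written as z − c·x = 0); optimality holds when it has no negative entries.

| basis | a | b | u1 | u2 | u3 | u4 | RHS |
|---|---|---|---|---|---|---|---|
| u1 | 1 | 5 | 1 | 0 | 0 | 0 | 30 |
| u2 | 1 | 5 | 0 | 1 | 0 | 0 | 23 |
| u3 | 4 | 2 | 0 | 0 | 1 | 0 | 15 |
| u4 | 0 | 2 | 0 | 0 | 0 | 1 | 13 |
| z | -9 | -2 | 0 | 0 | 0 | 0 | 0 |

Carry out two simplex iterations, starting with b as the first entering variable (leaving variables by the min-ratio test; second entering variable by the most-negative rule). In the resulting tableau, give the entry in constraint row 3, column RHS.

29/18

Ratio test on column b — row 1: 30/5 = 6; row 2: 23/5 = 23/5; row 3: 15/2 = 15/2; row 4: 13/2 = 13/2. Minimum is 23/5 at row 2 (u2 leaves); pivot element 5.
Divide row 2 by 5; eliminate column b from the other rows.
Second iteration: most negative z-row entry is -43/5 in column a, so a enters.
Ratio test on column a — row 1: entry 0 ≤ 0; row 2: (23/5)/(1/5) = 23; row 3: (29/5)/(18/5) = 29/18; row 4: entry -2/5 ≤ 0. Minimum is 29/18 at row 3 (u3 leaves); pivot element 18/5.
Divide row 3 by 18/5; eliminate column a from the other rows.
After both pivots, the entry at constraint row 3, column RHS is 29/18.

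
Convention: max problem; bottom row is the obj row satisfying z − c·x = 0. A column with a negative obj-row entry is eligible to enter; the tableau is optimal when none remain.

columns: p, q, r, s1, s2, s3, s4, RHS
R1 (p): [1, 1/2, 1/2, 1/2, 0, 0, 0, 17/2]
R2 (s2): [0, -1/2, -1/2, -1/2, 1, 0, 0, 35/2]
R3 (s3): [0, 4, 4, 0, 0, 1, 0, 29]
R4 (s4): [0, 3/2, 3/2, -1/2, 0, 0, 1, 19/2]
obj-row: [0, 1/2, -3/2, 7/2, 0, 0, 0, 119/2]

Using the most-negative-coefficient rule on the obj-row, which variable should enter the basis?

r

Negative obj-row entries: r: -3/2.
The most negative is -3/2 in column r, so r enters.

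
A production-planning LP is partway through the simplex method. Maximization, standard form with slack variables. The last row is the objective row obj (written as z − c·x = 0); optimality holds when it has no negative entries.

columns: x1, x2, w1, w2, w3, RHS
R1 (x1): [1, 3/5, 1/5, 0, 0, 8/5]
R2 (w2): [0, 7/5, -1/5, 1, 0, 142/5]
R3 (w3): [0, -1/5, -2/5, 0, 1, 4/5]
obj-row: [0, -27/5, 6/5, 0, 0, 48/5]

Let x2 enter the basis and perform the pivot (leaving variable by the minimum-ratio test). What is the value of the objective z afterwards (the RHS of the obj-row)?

24

Ratio test on column x2 — row 1: (8/5)/(3/5) = 8/3; row 2: (142/5)/(7/5) = 142/7; row 3: entry -1/5 ≤ 0. Minimum is 8/3 at row 1 (x1 leaves); pivot element 3/5.
Pivot on row 1; the obj-row RHS becomes 48/5 − (-27/5)·(8/3) = 24.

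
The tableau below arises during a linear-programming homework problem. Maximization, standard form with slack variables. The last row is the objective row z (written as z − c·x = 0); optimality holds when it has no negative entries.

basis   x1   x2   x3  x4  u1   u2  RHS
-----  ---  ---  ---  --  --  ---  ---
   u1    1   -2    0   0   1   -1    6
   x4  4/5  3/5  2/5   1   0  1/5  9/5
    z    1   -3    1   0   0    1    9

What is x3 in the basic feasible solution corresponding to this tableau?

0

x3 is not in the basis, so in the current basic feasible solution x3 = 0.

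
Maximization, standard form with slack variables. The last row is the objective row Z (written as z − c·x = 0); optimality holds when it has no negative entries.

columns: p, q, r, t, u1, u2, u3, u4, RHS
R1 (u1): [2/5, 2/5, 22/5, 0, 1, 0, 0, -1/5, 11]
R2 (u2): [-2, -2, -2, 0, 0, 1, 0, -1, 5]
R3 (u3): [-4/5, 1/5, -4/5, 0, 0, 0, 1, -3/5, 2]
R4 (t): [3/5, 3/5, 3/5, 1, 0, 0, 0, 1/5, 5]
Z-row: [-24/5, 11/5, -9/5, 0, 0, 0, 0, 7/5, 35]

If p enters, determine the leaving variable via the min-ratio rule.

Column p entries and ratios — u1: 11/(2/5) = 55/2; u2: -2 ≤ 0, skip; u3: -4/5 ≤ 0, skip; t: 5/(3/5) = 25/3.
Smallest ratio is 25/3 in the row of t, so t leaves.

t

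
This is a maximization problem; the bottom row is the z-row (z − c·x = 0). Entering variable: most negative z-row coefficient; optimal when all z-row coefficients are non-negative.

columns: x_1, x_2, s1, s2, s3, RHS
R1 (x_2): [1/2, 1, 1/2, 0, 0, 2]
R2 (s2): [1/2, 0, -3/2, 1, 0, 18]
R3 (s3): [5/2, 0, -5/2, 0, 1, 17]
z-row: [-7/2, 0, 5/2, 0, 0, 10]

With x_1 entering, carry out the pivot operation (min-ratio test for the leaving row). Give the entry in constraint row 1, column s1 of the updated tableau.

1

Ratio test on column x_1 — row 1: 2/(1/2) = 4; row 2: 18/(1/2) = 36; row 3: 17/(5/2) = 34/5. Minimum is 4 at row 1 (x_2 leaves); pivot element 1/2.
Divide row 1 by 1/2; eliminate column x_1 from the other rows.
In the new row 1, the s1 entry is the old entry divided by the pivot: (1/2)/(1/2) = 1.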